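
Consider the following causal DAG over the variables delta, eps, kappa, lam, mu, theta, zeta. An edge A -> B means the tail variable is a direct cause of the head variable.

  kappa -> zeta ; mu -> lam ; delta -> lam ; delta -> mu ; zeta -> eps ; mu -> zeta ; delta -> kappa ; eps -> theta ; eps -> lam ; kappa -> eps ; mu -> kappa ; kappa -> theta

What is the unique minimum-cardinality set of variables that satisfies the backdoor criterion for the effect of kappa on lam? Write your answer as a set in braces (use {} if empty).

Variables eligible for adjustment (non-descendants of kappa, excluding kappa and lam): {delta, mu}.
Backdoor paths from kappa to lam:
  P1: kappa <- delta -> mu -> zeta -> eps -> lam
  P2: kappa <- delta -> mu -> lam
  P3: kappa <- delta -> lam
  P4: kappa <- mu <- delta -> lam
  P5: kappa <- mu -> zeta -> eps -> lam
  P6: kappa <- mu -> lam
The empty set is not sufficient: P1 (kappa <- delta -> mu -> zeta -> eps -> lam) has no collider blocking it and no conditioned non-collider, so it is open.
Try {delta, mu}:
  P1: blocked at fork node delta ∈ conditioning set.
  P2: blocked at fork node delta ∈ conditioning set.
  P3: blocked at fork node delta ∈ conditioning set.
  P4: blocked at chain node mu ∈ conditioning set.
  P5: blocked at fork node mu ∈ conditioning set.
  P6: blocked at fork node mu ∈ conditioning set.
{delta, mu} contains no descendant of kappa and blocks every backdoor path.
Every element of {delta, mu} is needed (dropping delta leaves P3 open; dropping mu leaves P5 open), so no proper subset is valid.
Among all size-2 subsets of the eligible variables, only {delta, mu} blocks every backdoor path, so it is the unique smallest valid adjustment set.

{delta, mu}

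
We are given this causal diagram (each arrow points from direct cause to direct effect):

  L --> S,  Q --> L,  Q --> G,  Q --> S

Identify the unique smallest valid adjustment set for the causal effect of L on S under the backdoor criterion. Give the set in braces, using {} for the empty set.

{Q}

Variables eligible for adjustment (non-descendants of L, excluding L and S): {G, Q}.
Backdoor paths from L to S:
  P1: L <- Q -> S
The empty set is not sufficient: P1 (L <- Q -> S) has no collider blocking it and no conditioned non-collider, so it is open.
Try {Q}:
  P1: blocked at fork node Q ∈ conditioning set.
{Q} contains no descendant of L and blocks every backdoor path.
No other singleton works — e.g. {G} leaves P1 open — so {Q} is the unique smallest valid adjustment set.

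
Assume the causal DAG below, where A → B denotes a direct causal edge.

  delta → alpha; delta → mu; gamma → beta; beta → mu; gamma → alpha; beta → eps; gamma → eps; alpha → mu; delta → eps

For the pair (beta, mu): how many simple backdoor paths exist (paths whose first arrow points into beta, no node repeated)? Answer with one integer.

4

A backdoor path from beta to mu is any simple undirected path whose first edge points into beta (i.e. leaves beta via a parent).
Parents of beta: {gamma}.
Enumerating:
  P1: beta <- gamma -> eps <- delta -> alpha -> mu
  P2: beta <- gamma -> eps <- delta -> mu
  P3: beta <- gamma -> alpha <- delta -> mu
  P4: beta <- gamma -> alpha -> mu
That exhausts the simple backdoor paths. Count: 4.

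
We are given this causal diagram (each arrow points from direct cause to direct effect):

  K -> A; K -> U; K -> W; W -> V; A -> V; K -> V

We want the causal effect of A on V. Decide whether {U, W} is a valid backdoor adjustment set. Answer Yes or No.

Backdoor paths from A to V (paths whose first edge points into A):
  P1: A <- K -> W -> V
  P2: A <- K -> V
Condition 1 (no descendant of A in the set): holds — descendants of A are {V}; none are in {U, W}.
Condition 2 (every backdoor path blocked by {U, W}):
  P1: blocked at chain node W ∈ conditioning set.
  P2: open — no interior node is in the conditioning set.
{U, W} does not satisfy the backdoor criterion.

No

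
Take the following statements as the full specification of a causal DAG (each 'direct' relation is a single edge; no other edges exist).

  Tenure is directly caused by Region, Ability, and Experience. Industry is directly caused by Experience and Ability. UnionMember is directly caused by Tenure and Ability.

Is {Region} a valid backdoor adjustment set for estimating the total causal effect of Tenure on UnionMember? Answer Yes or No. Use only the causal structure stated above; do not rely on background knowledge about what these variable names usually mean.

No

Backdoor paths from Tenure to UnionMember (paths whose first edge points into Tenure):
  P1: Tenure <- Experience -> Industry <- Ability -> UnionMember
  P2: Tenure <- Ability -> UnionMember
Condition 1 (no descendant of Tenure in the set): holds — descendants of Tenure are {UnionMember}; none are in {Region}.
Condition 2 (every backdoor path blocked by {Region}):
  P1: blocked at collider Industry (neither it nor any descendant is in the conditioning set).
  P2: open — no interior node is in the conditioning set.
{Region} does not satisfy the backdoor criterion.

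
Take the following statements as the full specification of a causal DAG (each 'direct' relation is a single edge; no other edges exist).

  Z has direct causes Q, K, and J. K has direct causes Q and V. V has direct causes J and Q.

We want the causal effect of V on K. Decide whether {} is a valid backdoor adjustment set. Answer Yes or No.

No

Backdoor paths from V to K (paths whose first edge points into V):
  P1: V <- J -> Z <- Q -> K
  P2: V <- J -> Z <- K
  P3: V <- Q -> K
  P4: V <- Q -> Z <- K
Condition 1 (no descendant of V in the set): holds — descendants of V are {K, Z}; none are in {}.
Condition 2 (every backdoor path blocked by {}):
  P1: blocked at collider Z (neither it nor any descendant is in the conditioning set).
  P2: blocked at collider Z (neither it nor any descendant is in the conditioning set).
  P3: open — no interior node is in the conditioning set.
  P4: blocked at collider Z (neither it nor any descendant is in the conditioning set).
{} does not satisfy the backdoor criterion.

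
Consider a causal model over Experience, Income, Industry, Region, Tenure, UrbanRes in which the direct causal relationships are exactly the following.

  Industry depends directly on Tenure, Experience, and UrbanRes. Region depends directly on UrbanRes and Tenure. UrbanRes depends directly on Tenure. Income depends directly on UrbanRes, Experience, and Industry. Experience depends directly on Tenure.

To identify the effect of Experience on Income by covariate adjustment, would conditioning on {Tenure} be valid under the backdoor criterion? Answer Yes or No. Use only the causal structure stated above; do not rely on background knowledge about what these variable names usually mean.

Yes

Backdoor paths from Experience to Income (paths whose first edge points into Experience):
  P1: Experience <- Tenure -> UrbanRes -> Industry -> Income
  P2: Experience <- Tenure -> UrbanRes -> Income
  P3: Experience <- Tenure -> Region <- UrbanRes -> Industry -> Income
  P4: Experience <- Tenure -> Region <- UrbanRes -> Income
  P5: Experience <- Tenure -> Industry <- UrbanRes -> Income
  P6: Experience <- Tenure -> Industry -> Income
Condition 1 (no descendant of Experience in the set): holds — descendants of Experience are {Income, Industry}; none are in {Tenure}.
Condition 2 (every backdoor path blocked by {Tenure}):
  P1: blocked at fork node Tenure ∈ conditioning set.
  P2: blocked at fork node Tenure ∈ conditioning set.
  P3: blocked at fork node Tenure ∈ conditioning set.
  P4: blocked at fork node Tenure ∈ conditioning set.
  P5: blocked at fork node Tenure ∈ conditioning set.
  P6: blocked at fork node Tenure ∈ conditioning set.
{Tenure} satisfies the backdoor criterion.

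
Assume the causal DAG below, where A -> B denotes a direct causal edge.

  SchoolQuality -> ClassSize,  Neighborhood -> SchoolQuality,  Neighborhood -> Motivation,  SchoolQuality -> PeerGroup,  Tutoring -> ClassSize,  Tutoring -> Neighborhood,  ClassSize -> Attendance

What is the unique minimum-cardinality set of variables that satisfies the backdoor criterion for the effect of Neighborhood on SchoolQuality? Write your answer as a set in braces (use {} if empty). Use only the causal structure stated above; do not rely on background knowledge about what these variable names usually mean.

{}

Variables eligible for adjustment (non-descendants of Neighborhood, excluding Neighborhood and SchoolQuality): {Tutoring}.
Backdoor paths from Neighborhood to SchoolQuality:
  P1: Neighborhood <- Tutoring -> ClassSize <- SchoolQuality
Each backdoor path contains an unconditioned collider, so every path is already blocked with the empty conditioning set:
  P1: blocked at collider ClassSize (neither it nor any descendant is in the conditioning set).
The empty set is therefore the unique smallest valid set.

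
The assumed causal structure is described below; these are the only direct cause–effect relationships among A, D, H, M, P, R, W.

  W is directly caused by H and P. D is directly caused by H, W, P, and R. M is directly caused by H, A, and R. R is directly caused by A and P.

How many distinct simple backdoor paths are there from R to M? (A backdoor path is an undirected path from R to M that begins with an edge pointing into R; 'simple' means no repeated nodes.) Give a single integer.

5

A backdoor path from R to M is any simple undirected path whose first edge points into R (i.e. leaves R via a parent).
Parents of R: {A, P}.
Enumerating:
  P1: R <- A -> M
  P2: R <- P -> W <- H -> M
  P3: R <- P -> W -> D <- H -> M
  P4: R <- P -> D <- H -> M
  P5: R <- P -> D <- W <- H -> M
That exhausts the simple backdoor paths. Count: 5.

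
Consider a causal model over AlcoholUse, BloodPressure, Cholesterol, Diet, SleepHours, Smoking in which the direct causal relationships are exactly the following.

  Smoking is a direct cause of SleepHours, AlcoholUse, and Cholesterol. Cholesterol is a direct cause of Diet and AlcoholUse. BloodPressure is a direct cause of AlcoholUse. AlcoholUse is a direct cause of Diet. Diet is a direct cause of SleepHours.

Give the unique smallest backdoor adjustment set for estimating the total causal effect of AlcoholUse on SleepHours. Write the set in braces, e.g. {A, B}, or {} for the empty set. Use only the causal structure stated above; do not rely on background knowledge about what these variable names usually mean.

Variables eligible for adjustment (non-descendants of AlcoholUse, excluding AlcoholUse and SleepHours): {BloodPressure, Cholesterol, Smoking}.
Backdoor paths from AlcoholUse to SleepHours:
  P1: AlcoholUse <- Smoking -> Cholesterol -> Diet -> SleepHours
  P2: AlcoholUse <- Smoking -> SleepHours
  P3: AlcoholUse <- Cholesterol <- Smoking -> SleepHours
  P4: AlcoholUse <- Cholesterol -> Diet -> SleepHours
The empty set is not sufficient: P1 (AlcoholUse <- Smoking -> Cholesterol -> Diet -> SleepHours) has no collider blocking it and no conditioned non-collider, so it is open.
Try {Cholesterol, Smoking}:
  P1: blocked at fork node Smoking ∈ conditioning set.
  P2: blocked at fork node Smoking ∈ conditioning set.
  P3: blocked at chain node Cholesterol ∈ conditioning set.
  P4: blocked at fork node Cholesterol ∈ conditioning set.
{Cholesterol, Smoking} contains no descendant of AlcoholUse and blocks every backdoor path.
Every element of {Cholesterol, Smoking} is needed (dropping Cholesterol leaves P4 open; dropping Smoking leaves P2 open), so no proper subset is valid.
Among all size-2 subsets of the eligible variables, only {Cholesterol, Smoking} blocks every backdoor path, so it is the unique smallest valid adjustment set.

{Cholesterol, Smoking}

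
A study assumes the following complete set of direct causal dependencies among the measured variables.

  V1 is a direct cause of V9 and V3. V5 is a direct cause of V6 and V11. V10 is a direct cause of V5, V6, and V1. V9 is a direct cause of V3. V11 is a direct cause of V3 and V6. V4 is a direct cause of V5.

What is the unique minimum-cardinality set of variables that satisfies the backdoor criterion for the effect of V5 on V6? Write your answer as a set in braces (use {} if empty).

Variables eligible for adjustment (non-descendants of V5, excluding V5 and V6): {V1, V10, V4, V9}.
Backdoor paths from V5 to V6:
  P1: V5 <- V10 -> V1 -> V9 -> V3 <- V11 -> V6
  P2: V5 <- V10 -> V1 -> V3 <- V11 -> V6
  P3: V5 <- V10 -> V6
The empty set is not sufficient: P3 (V5 <- V10 -> V6) has no collider blocking it and no conditioned non-collider, so it is open.
Try {V10}:
  P1: blocked at fork node V10 ∈ conditioning set.
  P2: blocked at fork node V10 ∈ conditioning set.
  P3: blocked at fork node V10 ∈ conditioning set.
{V10} contains no descendant of V5 and blocks every backdoor path.
No other singleton works — e.g. {V4} leaves P3 open — so {V10} is the unique smallest valid adjustment set.

{V10}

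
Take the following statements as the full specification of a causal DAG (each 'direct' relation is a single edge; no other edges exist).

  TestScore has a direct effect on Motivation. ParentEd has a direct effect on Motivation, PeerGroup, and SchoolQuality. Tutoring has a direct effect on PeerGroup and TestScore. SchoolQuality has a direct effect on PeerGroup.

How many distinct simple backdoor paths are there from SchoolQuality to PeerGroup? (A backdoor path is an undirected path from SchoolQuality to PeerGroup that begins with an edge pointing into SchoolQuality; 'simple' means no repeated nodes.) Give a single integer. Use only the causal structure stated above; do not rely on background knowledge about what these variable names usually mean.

2

A backdoor path from SchoolQuality to PeerGroup is any simple undirected path whose first edge points into SchoolQuality (i.e. leaves SchoolQuality via a parent).
Parents of SchoolQuality: {ParentEd}.
Enumerating:
  P1: SchoolQuality <- ParentEd -> Motivation <- TestScore <- Tutoring -> PeerGroup
  P2: SchoolQuality <- ParentEd -> PeerGroup
That exhausts the simple backdoor paths. Count: 2.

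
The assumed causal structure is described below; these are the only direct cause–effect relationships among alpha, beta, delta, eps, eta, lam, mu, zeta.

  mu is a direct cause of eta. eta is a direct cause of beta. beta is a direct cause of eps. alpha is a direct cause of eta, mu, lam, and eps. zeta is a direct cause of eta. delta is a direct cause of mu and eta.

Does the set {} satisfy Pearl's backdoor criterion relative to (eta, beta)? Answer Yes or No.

Yes

Backdoor paths from eta to beta (paths whose first edge points into eta):
  P1: eta <- alpha -> eps <- beta
  P2: eta <- delta -> mu <- alpha -> eps <- beta
  P3: eta <- mu <- alpha -> eps <- beta
Condition 1 (no descendant of eta in the set): holds — descendants of eta are {beta, eps}; none are in {}.
Condition 2 (every backdoor path blocked by {}):
  P1: blocked at collider eps (neither it nor any descendant is in the conditioning set).
  P2: blocked at collider mu (neither it nor any descendant is in the conditioning set).
  P3: blocked at collider eps (neither it nor any descendant is in the conditioning set).
{} satisfies the backdoor criterion.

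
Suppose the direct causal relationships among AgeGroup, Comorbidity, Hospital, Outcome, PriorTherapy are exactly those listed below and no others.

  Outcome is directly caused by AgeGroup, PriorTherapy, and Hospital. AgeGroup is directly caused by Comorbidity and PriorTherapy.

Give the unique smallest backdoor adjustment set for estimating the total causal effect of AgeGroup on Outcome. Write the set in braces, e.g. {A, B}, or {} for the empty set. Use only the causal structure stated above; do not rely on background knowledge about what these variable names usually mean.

{PriorTherapy}

Variables eligible for adjustment (non-descendants of AgeGroup, excluding AgeGroup and Outcome): {Comorbidity, Hospital, PriorTherapy}.
Backdoor paths from AgeGroup to Outcome:
  P1: AgeGroup <- PriorTherapy -> Outcome
The empty set is not sufficient: P1 (AgeGroup <- PriorTherapy -> Outcome) has no collider blocking it and no conditioned non-collider, so it is open.
Try {PriorTherapy}:
  P1: blocked at fork node PriorTherapy ∈ conditioning set.
{PriorTherapy} contains no descendant of AgeGroup and blocks every backdoor path.
No other singleton works — e.g. {Comorbidity} leaves P1 open — so {PriorTherapy} is the unique smallest valid adjustment set.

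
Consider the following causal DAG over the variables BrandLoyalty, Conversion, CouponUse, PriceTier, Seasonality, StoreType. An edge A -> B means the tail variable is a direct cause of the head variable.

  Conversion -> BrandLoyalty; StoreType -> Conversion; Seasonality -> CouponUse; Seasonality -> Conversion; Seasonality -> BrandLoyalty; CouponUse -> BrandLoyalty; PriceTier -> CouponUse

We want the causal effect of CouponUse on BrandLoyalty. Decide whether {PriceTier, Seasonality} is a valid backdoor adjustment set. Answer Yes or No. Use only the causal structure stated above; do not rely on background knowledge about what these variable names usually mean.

Backdoor paths from CouponUse to BrandLoyalty (paths whose first edge points into CouponUse):
  P1: CouponUse <- Seasonality -> Conversion -> BrandLoyalty
  P2: CouponUse <- Seasonality -> BrandLoyalty
Condition 1 (no descendant of CouponUse in the set): holds — descendants of CouponUse are {BrandLoyalty}; none are in {PriceTier, Seasonality}.
Condition 2 (every backdoor path blocked by {PriceTier, Seasonality}):
  P1: blocked at fork node Seasonality ∈ conditioning set.
  P2: blocked at fork node Seasonality ∈ conditioning set.
{PriceTier, Seasonality} satisfies the backdoor criterion.

Yes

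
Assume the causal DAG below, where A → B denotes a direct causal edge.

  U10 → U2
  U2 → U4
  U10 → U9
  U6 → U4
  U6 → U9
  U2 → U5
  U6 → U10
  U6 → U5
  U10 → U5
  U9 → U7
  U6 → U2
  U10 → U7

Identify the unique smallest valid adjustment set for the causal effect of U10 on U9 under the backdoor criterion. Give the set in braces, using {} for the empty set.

{U6}

Variables eligible for adjustment (non-descendants of U10, excluding U10 and U9): {U6}.
Backdoor paths from U10 to U9:
  P1: U10 <- U6 -> U9
The empty set is not sufficient: P1 (U10 <- U6 -> U9) has no collider blocking it and no conditioned non-collider, so it is open.
Try {U6}:
  P1: blocked at fork node U6 ∈ conditioning set.
{U6} contains no descendant of U10 and blocks every backdoor path.
{U6} is the unique smallest valid adjustment set.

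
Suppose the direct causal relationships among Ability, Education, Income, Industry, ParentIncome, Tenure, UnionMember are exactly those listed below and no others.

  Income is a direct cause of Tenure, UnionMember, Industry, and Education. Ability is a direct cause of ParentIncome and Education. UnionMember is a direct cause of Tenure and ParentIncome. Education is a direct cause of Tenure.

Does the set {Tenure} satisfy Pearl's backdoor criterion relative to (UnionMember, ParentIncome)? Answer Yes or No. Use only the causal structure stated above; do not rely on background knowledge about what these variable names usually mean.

Backdoor paths from UnionMember to ParentIncome (paths whose first edge points into UnionMember):
  P1: UnionMember <- Income -> Education <- Ability -> ParentIncome
  P2: UnionMember <- Income -> Tenure <- Education <- Ability -> ParentIncome
Condition 1 (no descendant of UnionMember in the set): FAILS — Tenure is a descendant of UnionMember.
Condition 2 (every backdoor path blocked by {Tenure}):
  P1: open — collider(s) Education are conditioned on (or have a conditioned descendant) and no non-collider on the path is in the set.
  P2: open — collider(s) Tenure are conditioned on (or have a conditioned descendant) and no non-collider on the path is in the set.
{Tenure} does not satisfy the backdoor criterion.

No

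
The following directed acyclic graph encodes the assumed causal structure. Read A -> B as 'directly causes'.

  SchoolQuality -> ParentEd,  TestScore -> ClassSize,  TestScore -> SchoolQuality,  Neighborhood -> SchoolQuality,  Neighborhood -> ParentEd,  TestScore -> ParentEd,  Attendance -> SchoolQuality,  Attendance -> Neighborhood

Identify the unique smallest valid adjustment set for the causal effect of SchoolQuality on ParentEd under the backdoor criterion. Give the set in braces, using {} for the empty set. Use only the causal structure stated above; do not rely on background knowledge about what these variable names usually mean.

Variables eligible for adjustment (non-descendants of SchoolQuality, excluding SchoolQuality and ParentEd): {Attendance, ClassSize, Neighborhood, TestScore}.
Backdoor paths from SchoolQuality to ParentEd:
  P1: SchoolQuality <- TestScore -> ParentEd
  P2: SchoolQuality <- Attendance -> Neighborhood -> ParentEd
  P3: SchoolQuality <- Neighborhood -> ParentEd
The empty set is not sufficient: P1 (SchoolQuality <- TestScore -> ParentEd) has no collider blocking it and no conditioned non-collider, so it is open.
Try {Neighborhood, TestScore}:
  P1: blocked at fork node TestScore ∈ conditioning set.
  P2: blocked at chain node Neighborhood ∈ conditioning set.
  P3: blocked at fork node Neighborhood ∈ conditioning set.
{Neighborhood, TestScore} contains no descendant of SchoolQuality and blocks every backdoor path.
Every element of {Neighborhood, TestScore} is needed (dropping Neighborhood leaves P2 open; dropping TestScore leaves P1 open), so no proper subset is valid.
Among all size-2 subsets of the eligible variables, only {Neighborhood, TestScore} blocks every backdoor path, so it is the unique smallest valid adjustment set.

{Neighborhood, TestScore}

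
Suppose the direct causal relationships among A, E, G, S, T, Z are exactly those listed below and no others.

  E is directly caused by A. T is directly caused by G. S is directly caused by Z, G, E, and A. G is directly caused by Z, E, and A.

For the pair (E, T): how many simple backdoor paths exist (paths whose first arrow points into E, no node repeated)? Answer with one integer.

3

A backdoor path from E to T is any simple undirected path whose first edge points into E (i.e. leaves E via a parent).
Parents of E: {A}.
Enumerating:
  P1: E <- A -> G -> T
  P2: E <- A -> S <- Z -> G -> T
  P3: E <- A -> S <- G -> T
That exhausts the simple backdoor paths. Count: 3.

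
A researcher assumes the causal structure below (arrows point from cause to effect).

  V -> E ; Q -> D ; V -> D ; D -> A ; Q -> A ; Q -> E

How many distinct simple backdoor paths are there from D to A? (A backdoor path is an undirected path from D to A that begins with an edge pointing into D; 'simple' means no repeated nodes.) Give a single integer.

A backdoor path from D to A is any simple undirected path whose first edge points into D (i.e. leaves D via a parent).
Parents of D: {Q, V}.
Enumerating:
  P1: D <- V -> E <- Q -> A
  P2: D <- Q -> A
That exhausts the simple backdoor paths. Count: 2.

2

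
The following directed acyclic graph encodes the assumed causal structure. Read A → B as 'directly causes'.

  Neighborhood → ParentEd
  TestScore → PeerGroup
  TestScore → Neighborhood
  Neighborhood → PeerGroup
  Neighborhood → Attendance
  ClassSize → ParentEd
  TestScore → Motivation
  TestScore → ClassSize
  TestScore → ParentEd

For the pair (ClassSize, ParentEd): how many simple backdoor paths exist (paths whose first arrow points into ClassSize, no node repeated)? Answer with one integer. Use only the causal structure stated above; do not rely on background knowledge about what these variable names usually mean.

A backdoor path from ClassSize to ParentEd is any simple undirected path whose first edge points into ClassSize (i.e. leaves ClassSize via a parent).
Parents of ClassSize: {TestScore}.
Enumerating:
  P1: ClassSize <- TestScore -> Neighborhood -> ParentEd
  P2: ClassSize <- TestScore -> PeerGroup <- Neighborhood -> ParentEd
  P3: ClassSize <- TestScore -> ParentEd
That exhausts the simple backdoor paths. Count: 3.

3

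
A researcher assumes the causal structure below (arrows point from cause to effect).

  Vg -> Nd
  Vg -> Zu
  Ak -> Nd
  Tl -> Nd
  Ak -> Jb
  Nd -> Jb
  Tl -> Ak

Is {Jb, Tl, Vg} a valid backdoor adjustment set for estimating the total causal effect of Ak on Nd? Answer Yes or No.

No

Backdoor paths from Ak to Nd (paths whose first edge points into Ak):
  P1: Ak <- Tl -> Nd
Condition 1 (no descendant of Ak in the set): FAILS — Jb is a descendant of Ak.
Condition 2 (every backdoor path blocked by {Jb, Tl, Vg}):
  P1: blocked at fork node Tl ∈ conditioning set.
{Jb, Tl, Vg} does not satisfy the backdoor criterion.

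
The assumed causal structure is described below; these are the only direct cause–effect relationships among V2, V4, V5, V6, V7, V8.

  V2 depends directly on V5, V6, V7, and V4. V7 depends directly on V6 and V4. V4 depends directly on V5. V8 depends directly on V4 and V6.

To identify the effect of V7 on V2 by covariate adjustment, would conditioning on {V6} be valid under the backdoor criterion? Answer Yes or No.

No

Backdoor paths from V7 to V2 (paths whose first edge points into V7):
  P1: V7 <- V6 -> V8 <- V4 <- V5 -> V2
  P2: V7 <- V6 -> V8 <- V4 -> V2
  P3: V7 <- V6 -> V2
  P4: V7 <- V4 <- V5 -> V2
  P5: V7 <- V4 -> V8 <- V6 -> V2
  P6: V7 <- V4 -> V2
Condition 1 (no descendant of V7 in the set): holds — descendants of V7 are {V2}; none are in {V6}.
Condition 2 (every backdoor path blocked by {V6}):
  P1: blocked at fork node V6 ∈ conditioning set.
  P2: blocked at fork node V6 ∈ conditioning set.
  P3: blocked at fork node V6 ∈ conditioning set.
  P4: open — no interior node is in the conditioning set.
  P5: blocked at collider V8 (neither it nor any descendant is in the conditioning set).
  P6: open — no interior node is in the conditioning set.
{V6} does not satisfy the backdoor criterion.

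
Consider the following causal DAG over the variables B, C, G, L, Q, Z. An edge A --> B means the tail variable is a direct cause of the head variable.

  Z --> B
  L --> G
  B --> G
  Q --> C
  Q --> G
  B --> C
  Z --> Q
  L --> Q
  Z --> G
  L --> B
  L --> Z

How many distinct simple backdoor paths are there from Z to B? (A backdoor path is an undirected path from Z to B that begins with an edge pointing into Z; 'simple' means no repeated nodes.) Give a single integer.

5

A backdoor path from Z to B is any simple undirected path whose first edge points into Z (i.e. leaves Z via a parent).
Parents of Z: {L}.
Enumerating:
  P1: Z <- L -> B
  P2: Z <- L -> Q -> C <- B
  P3: Z <- L -> Q -> G <- B
  P4: Z <- L -> G <- B
  P5: Z <- L -> G <- Q -> C <- B
That exhausts the simple backdoor paths. Count: 5.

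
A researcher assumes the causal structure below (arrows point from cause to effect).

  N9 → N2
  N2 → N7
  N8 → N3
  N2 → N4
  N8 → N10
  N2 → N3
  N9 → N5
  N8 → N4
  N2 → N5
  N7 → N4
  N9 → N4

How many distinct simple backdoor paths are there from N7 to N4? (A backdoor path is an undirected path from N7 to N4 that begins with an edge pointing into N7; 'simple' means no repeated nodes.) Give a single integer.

A backdoor path from N7 to N4 is any simple undirected path whose first edge points into N7 (i.e. leaves N7 via a parent).
Parents of N7: {N2}.
Enumerating:
  P1: N7 <- N2 <- N9 -> N4
  P2: N7 <- N2 -> N3 <- N8 -> N4
  P3: N7 <- N2 -> N4
  P4: N7 <- N2 -> N5 <- N9 -> N4
That exhausts the simple backdoor paths. Count: 4.

4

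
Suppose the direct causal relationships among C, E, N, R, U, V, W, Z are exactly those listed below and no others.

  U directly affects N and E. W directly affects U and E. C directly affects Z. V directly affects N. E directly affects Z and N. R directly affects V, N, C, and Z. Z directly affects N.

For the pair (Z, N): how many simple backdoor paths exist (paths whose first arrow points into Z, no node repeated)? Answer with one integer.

7

A backdoor path from Z to N is any simple undirected path whose first edge points into Z (i.e. leaves Z via a parent).
Parents of Z: {C, E, R}.
Enumerating:
  P1: Z <- R -> V -> N
  P2: Z <- R -> N
  P3: Z <- E <- W -> U -> N
  P4: Z <- E <- U -> N
  P5: Z <- E -> N
  P6: Z <- C <- R -> V -> N
  P7: Z <- C <- R -> N
That exhausts the simple backdoor paths. Count: 7.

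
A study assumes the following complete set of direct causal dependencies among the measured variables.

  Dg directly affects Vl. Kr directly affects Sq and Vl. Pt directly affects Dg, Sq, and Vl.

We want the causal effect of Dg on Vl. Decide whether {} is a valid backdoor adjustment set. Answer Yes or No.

No

Backdoor paths from Dg to Vl (paths whose first edge points into Dg):
  P1: Dg <- Pt -> Vl
  P2: Dg <- Pt -> Sq <- Kr -> Vl
Condition 1 (no descendant of Dg in the set): holds — descendants of Dg are {Vl}; none are in {}.
Condition 2 (every backdoor path blocked by {}):
  P1: open — no interior node is in the conditioning set.
  P2: blocked at collider Sq (neither it nor any descendant is in the conditioning set).
{} does not satisfy the backdoor criterion.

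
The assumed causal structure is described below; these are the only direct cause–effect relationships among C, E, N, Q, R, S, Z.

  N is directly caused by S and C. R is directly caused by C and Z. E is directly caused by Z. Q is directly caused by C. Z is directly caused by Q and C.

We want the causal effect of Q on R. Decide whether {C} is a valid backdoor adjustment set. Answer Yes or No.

Yes

Backdoor paths from Q to R (paths whose first edge points into Q):
  P1: Q <- C -> Z -> R
  P2: Q <- C -> R
Condition 1 (no descendant of Q in the set): holds — descendants of Q are {E, R, Z}; none are in {C}.
Condition 2 (every backdoor path blocked by {C}):
  P1: blocked at fork node C ∈ conditioning set.
  P2: blocked at fork node C ∈ conditioning set.
{C} satisfies the backdoor criterion.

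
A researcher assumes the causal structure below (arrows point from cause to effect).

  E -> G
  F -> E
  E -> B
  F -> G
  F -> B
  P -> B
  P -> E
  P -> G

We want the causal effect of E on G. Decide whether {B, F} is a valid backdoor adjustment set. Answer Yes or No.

Backdoor paths from E to G (paths whose first edge points into E):
  P1: E <- F -> B <- P -> G
  P2: E <- F -> G
  P3: E <- P -> B <- F -> G
  P4: E <- P -> G
Condition 1 (no descendant of E in the set): FAILS — B is a descendant of E.
Condition 2 (every backdoor path blocked by {B, F}):
  P1: blocked at fork node F ∈ conditioning set.
  P2: blocked at fork node F ∈ conditioning set.
  P3: blocked at fork node F ∈ conditioning set.
  P4: open — no interior node is in the conditioning set.
{B, F} does not satisfy the backdoor criterion.

No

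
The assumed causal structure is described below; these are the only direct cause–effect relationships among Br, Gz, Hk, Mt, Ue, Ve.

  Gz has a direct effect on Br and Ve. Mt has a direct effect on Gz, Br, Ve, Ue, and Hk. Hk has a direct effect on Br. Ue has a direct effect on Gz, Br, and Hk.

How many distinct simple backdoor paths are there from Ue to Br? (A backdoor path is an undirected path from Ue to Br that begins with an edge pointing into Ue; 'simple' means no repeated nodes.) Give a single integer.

A backdoor path from Ue to Br is any simple undirected path whose first edge points into Ue (i.e. leaves Ue via a parent).
Parents of Ue: {Mt}.
Enumerating:
  P1: Ue <- Mt -> Hk -> Br
  P2: Ue <- Mt -> Gz -> Br
  P3: Ue <- Mt -> Br
  P4: Ue <- Mt -> Ve <- Gz -> Br
That exhausts the simple backdoor paths. Count: 4.

4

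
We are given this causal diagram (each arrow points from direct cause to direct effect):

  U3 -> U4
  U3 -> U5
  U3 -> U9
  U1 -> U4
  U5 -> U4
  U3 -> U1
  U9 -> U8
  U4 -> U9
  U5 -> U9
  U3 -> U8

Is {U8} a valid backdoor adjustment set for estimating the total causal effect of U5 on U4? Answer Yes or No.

Backdoor paths from U5 to U4 (paths whose first edge points into U5):
  P1: U5 <- U3 -> U1 -> U4
  P2: U5 <- U3 -> U4
  P3: U5 <- U3 -> U9 <- U4
  P4: U5 <- U3 -> U8 <- U9 <- U4
Condition 1 (no descendant of U5 in the set): FAILS — U8 is a descendant of U5.
Condition 2 (every backdoor path blocked by {U8}):
  P1: open — no interior node is in the conditioning set.
  P2: open — no interior node is in the conditioning set.
  P3: open — collider(s) U9 are conditioned on (or have a conditioned descendant) and no non-collider on the path is in the set.
  P4: open — collider(s) U8 are conditioned on (or have a conditioned descendant) and no non-collider on the path is in the set.
{U8} does not satisfy the backdoor criterion.

No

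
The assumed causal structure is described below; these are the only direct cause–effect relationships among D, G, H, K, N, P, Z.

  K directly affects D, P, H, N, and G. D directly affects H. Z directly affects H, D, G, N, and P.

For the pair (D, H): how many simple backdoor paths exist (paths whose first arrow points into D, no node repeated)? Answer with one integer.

8

A backdoor path from D to H is any simple undirected path whose first edge points into D (i.e. leaves D via a parent).
Parents of D: {K, Z}.
Enumerating:
  P1: D <- K -> P <- Z -> H
  P2: D <- K -> N <- Z -> H
  P3: D <- K -> G <- Z -> H
  P4: D <- K -> H
  P5: D <- Z -> P <- K -> H
  P6: D <- Z -> N <- K -> H
  P7: D <- Z -> G <- K -> H
  P8: D <- Z -> H
That exhausts the simple backdoor paths. Count: 8.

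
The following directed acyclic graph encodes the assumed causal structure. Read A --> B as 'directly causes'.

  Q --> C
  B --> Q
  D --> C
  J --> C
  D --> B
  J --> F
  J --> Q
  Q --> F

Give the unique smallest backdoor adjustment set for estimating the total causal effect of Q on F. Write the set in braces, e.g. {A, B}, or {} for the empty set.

{J}

Variables eligible for adjustment (non-descendants of Q, excluding Q and F): {B, D, J}.
Backdoor paths from Q to F:
  P1: Q <- J -> F
  P2: Q <- B <- D -> C <- J -> F
The empty set is not sufficient: P1 (Q <- J -> F) has no collider blocking it and no conditioned non-collider, so it is open.
Try {J}:
  P1: blocked at fork node J ∈ conditioning set.
  P2: blocked at collider C (neither it nor any descendant is in the conditioning set).
{J} contains no descendant of Q and blocks every backdoor path.
No other singleton works — e.g. {D} leaves P1 open — so {J} is the unique smallest valid adjustment set.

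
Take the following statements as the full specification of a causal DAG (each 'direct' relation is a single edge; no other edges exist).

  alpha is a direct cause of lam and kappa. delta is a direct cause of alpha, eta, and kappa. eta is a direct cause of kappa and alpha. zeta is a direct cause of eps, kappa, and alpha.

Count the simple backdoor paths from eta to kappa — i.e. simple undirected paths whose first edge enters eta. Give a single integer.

A backdoor path from eta to kappa is any simple undirected path whose first edge points into eta (i.e. leaves eta via a parent).
Parents of eta: {delta}.
Enumerating:
  P1: eta <- delta -> alpha <- zeta -> kappa
  P2: eta <- delta -> alpha -> kappa
  P3: eta <- delta -> kappa
That exhausts the simple backdoor paths. Count: 3.

3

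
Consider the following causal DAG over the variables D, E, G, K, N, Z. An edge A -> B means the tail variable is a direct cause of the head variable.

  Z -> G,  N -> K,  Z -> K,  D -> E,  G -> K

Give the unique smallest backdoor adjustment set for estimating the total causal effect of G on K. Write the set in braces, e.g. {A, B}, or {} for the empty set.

Variables eligible for adjustment (non-descendants of G, excluding G and K): {D, E, N, Z}.
Backdoor paths from G to K:
  P1: G <- Z -> K
The empty set is not sufficient: P1 (G <- Z -> K) has no collider blocking it and no conditioned non-collider, so it is open.
Try {Z}:
  P1: blocked at fork node Z ∈ conditioning set.
{Z} contains no descendant of G and blocks every backdoor path.
No other singleton works — e.g. {N} leaves P1 open — so {Z} is the unique smallest valid adjustment set.

{Z}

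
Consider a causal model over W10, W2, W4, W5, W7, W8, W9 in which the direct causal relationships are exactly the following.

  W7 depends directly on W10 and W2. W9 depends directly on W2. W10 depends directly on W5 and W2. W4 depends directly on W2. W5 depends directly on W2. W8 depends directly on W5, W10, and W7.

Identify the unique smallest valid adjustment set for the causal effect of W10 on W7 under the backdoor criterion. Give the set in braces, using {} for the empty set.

{W2}

Variables eligible for adjustment (non-descendants of W10, excluding W10 and W7): {W2, W4, W5, W9}.
Backdoor paths from W10 to W7:
  P1: W10 <- W2 -> W5 -> W8 <- W7
  P2: W10 <- W2 -> W7
  P3: W10 <- W5 <- W2 -> W7
  P4: W10 <- W5 -> W8 <- W7
The empty set is not sufficient: P2 (W10 <- W2 -> W7) has no collider blocking it and no conditioned non-collider, so it is open.
Try {W2}:
  P1: blocked at fork node W2 ∈ conditioning set.
  P2: blocked at fork node W2 ∈ conditioning set.
  P3: blocked at fork node W2 ∈ conditioning set.
  P4: blocked at collider W8 (neither it nor any descendant is in the conditioning set).
{W2} contains no descendant of W10 and blocks every backdoor path.
No other singleton works — e.g. {W5} leaves P2 open — so {W2} is the unique smallest valid adjustment set.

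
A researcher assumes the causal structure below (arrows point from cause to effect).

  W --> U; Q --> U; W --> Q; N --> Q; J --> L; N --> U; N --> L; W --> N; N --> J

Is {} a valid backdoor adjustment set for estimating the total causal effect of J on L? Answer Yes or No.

No

Backdoor paths from J to L (paths whose first edge points into J):
  P1: J <- N -> L
Condition 1 (no descendant of J in the set): holds — descendants of J are {L}; none are in {}.
Condition 2 (every backdoor path blocked by {}):
  P1: open — no interior node is in the conditioning set.
{} does not satisfy the backdoor criterion.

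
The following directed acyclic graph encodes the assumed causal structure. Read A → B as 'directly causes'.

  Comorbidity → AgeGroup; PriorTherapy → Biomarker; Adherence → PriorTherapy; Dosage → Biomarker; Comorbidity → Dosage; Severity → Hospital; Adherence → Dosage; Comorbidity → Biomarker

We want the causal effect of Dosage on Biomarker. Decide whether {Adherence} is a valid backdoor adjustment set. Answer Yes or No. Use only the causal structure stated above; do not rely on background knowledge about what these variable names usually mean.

Backdoor paths from Dosage to Biomarker (paths whose first edge points into Dosage):
  P1: Dosage <- Adherence -> PriorTherapy -> Biomarker
  P2: Dosage <- Comorbidity -> Biomarker
Condition 1 (no descendant of Dosage in the set): holds — descendants of Dosage are {Biomarker}; none are in {Adherence}.
Condition 2 (every backdoor path blocked by {Adherence}):
  P1: blocked at fork node Adherence ∈ conditioning set.
  P2: open — no interior node is in the conditioning set.
{Adherence} does not satisfy the backdoor criterion.

No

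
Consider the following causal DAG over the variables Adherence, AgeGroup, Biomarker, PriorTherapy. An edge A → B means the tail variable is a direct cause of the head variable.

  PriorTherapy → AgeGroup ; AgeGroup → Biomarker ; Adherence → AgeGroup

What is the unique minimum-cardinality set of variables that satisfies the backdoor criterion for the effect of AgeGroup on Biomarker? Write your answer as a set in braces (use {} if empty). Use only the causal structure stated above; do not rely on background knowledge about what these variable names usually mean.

{}

Variables eligible for adjustment (non-descendants of AgeGroup, excluding AgeGroup and Biomarker): {Adherence, PriorTherapy}.
Backdoor paths from AgeGroup to Biomarker:
  (none)
With no backdoor paths the empty set already satisfies the criterion, and it is trivially minimal.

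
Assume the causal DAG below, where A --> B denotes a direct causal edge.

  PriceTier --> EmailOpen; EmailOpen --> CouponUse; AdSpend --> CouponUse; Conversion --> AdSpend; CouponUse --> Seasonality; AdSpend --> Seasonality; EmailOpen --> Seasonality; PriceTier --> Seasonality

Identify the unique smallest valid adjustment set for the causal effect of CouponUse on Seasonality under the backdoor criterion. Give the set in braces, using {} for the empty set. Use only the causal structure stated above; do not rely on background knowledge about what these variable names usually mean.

{AdSpend, EmailOpen}

Variables eligible for adjustment (non-descendants of CouponUse, excluding CouponUse and Seasonality): {AdSpend, Conversion, EmailOpen, PriceTier}.
Backdoor paths from CouponUse to Seasonality:
  P1: CouponUse <- AdSpend -> Seasonality
  P2: CouponUse <- EmailOpen <- PriceTier -> Seasonality
  P3: CouponUse <- EmailOpen -> Seasonality
The empty set is not sufficient: P1 (CouponUse <- AdSpend -> Seasonality) has no collider blocking it and no conditioned non-collider, so it is open.
Try {AdSpend, EmailOpen}:
  P1: blocked at fork node AdSpend ∈ conditioning set.
  P2: blocked at chain node EmailOpen ∈ conditioning set.
  P3: blocked at fork node EmailOpen ∈ conditioning set.
{AdSpend, EmailOpen} contains no descendant of CouponUse and blocks every backdoor path.
Every element of {AdSpend, EmailOpen} is needed (dropping AdSpend leaves P1 open; dropping EmailOpen leaves P2 open), so no proper subset is valid.
Among all size-2 subsets of the eligible variables, only {AdSpend, EmailOpen} blocks every backdoor path, so it is the unique smallest valid adjustment set.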